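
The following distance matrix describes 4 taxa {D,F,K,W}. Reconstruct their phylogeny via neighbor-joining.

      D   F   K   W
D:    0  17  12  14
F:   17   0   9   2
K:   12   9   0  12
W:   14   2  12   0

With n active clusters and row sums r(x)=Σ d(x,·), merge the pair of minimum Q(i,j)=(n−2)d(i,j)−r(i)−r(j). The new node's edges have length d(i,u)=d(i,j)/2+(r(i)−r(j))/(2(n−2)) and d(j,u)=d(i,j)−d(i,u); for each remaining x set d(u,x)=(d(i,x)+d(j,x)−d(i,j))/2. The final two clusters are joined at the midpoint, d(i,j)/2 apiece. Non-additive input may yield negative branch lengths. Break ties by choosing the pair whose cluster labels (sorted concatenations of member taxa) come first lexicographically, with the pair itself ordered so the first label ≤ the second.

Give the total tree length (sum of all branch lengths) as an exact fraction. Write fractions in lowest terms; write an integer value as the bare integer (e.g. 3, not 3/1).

step 1: merge (D,K) at d=12, Q=-52; branch lengths D→17/2, K→7/2; new cluster DK
  updated: d(DK,F)=7, d(DK,W)=7
step 2: merge (DK,F) at d=7, Q=-16; branch lengths DK→6, F→1; new cluster DFK
  updated: d(DFK,W)=1
step 3: merge (DFK,W) at d=1; branch lengths DFK→1/2, W→1/2; new cluster DFKW
final tree: (((D:17/2,K:7/2):6,F:1):1/2,W:1/2)
total length: 20

20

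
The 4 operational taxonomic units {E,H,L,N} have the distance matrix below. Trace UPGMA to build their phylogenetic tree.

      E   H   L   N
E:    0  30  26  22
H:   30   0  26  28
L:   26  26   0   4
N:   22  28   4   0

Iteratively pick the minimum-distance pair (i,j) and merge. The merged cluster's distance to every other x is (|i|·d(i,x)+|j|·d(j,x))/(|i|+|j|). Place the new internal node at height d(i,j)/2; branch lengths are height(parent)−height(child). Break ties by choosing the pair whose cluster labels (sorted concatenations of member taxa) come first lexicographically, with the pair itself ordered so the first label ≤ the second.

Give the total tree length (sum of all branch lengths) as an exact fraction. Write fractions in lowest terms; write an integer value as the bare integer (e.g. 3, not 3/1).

1. join L+N (d=4) ⇒ LN; edges |L|=2, |N|=2
  updated: d(E,LN)=24, d(H,LN)=27
2. join E+LN (d=24) ⇒ ELN; edges |E|=12, |LN|=10
  updated: d(ELN,H)=28
3. join ELN+H (d=28) ⇒ EHLN; edges |ELN|=2, |H|=14
final tree: ((E:12,(L:2,N:2):10):2,H:14)
total length: 42

42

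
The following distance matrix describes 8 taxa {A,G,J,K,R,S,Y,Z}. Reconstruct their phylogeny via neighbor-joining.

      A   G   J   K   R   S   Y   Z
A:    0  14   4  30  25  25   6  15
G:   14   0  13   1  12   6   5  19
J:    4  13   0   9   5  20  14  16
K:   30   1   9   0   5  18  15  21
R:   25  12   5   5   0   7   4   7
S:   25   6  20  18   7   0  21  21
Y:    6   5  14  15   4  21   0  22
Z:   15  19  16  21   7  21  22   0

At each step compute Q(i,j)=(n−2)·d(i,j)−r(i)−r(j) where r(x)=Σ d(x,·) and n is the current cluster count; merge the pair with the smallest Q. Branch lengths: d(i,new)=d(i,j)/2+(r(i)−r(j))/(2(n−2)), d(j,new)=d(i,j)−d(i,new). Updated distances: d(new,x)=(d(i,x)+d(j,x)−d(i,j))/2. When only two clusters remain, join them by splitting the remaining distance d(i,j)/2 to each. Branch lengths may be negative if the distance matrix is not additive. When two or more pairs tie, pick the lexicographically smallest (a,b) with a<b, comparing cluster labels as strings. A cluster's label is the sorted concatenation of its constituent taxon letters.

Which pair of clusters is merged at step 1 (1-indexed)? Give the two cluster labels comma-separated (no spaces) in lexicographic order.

iteration 1: select A,J (d=4, Q=-176); attach at lengths (31/6, -7/6); label the merged cluster AJ
  updated: d(AJ,G)=23/2, d(AJ,K)=35/2, d(AJ,R)=13, d(AJ,S)=41/2, d(AJ,Y)=8, d(AJ,Z)=27/2
iteration 2: select G,K (d=1, Q=-127); attach at lengths (-9/5, 14/5); label the merged cluster GK
  updated: d(AJ,GK)=14, d(GK,R)=8, d(GK,S)=23/2, d(GK,Y)=19/2, d(GK,Z)=39/2
iteration 3: select AJ,Y (d=8, Q=-203/2); attach at lengths (73/16, 55/16); label the merged cluster AJY
  updated: d(AJY,GK)=31/4, d(AJY,R)=9/2, d(AJY,S)=67/4, d(AJY,Z)=55/4
iteration 4: select GK,S (d=23/2, Q=-137/2); attach at lengths (25/6, 22/3); label the merged cluster GKS
  updated: d(AJY,GKS)=13/2, d(GKS,R)=7/4, d(GKS,Z)=29/2
iteration 5: select AJY,GKS (d=13/2, Q=-69/2); attach at lengths (15/4, 11/4); label the merged cluster AGJKSY
  updated: d(AGJKSY,R)=-1/8, d(AGJKSY,Z)=87/8
iteration 6: select AGJKSY,R (d=-1/8, Q=-71/4); attach at lengths (15/8, -2); label the merged cluster AGJKRSY
  updated: d(AGJKRSY,Z)=9
iteration 7: select AGJKRSY,Z (d=9); attach at lengths (9/2, 9/2); label the merged cluster AGJKRSYZ
final tree: (((((A:31/6,J:-7/6):73/16,Y:55/16):15/4,((G:-9/5,K:14/5):25/6,S:22/3):11/4):15/8,R:-2):9/2,Z:9/2)
total length: 319/8

A,J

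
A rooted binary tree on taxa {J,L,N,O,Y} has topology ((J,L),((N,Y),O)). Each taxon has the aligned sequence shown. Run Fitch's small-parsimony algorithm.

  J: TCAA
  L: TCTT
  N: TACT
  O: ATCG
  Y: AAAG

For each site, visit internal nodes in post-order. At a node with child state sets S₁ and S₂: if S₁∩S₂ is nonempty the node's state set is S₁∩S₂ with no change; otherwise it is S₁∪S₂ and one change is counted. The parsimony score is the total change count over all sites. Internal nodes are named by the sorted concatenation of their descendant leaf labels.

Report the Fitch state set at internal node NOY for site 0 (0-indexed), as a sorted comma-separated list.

A

[col 0] JL: children J:{T}, L:{T} ∩→ {T}; cost 0
[col 0] NY: children N:{T}, Y:{A} ∪→ {A,T}; cost 1
[col 0] NOY: children NY:{A,T}, O:{A} ∩→ {A}; cost 0
[col 0] JLNOY: children JL:{T}, NOY:{A} ∪→ {A,T}; cost 1
[col 1] JL: children J:{C}, L:{C} ∩→ {C}; cost 0
[col 1] NY: children N:{A}, Y:{A} ∩→ {A}; cost 0
[col 1] NOY: children NY:{A}, O:{T} ∪→ {A,T}; cost 1
[col 1] JLNOY: children JL:{C}, NOY:{A,T} ∪→ {A,C,T}; cost 1
[col 2] JL: children J:{A}, L:{T} ∪→ {A,T}; cost 1
[col 2] NY: children N:{C}, Y:{A} ∪→ {A,C}; cost 1
[col 2] NOY: children NY:{A,C}, O:{C} ∩→ {C}; cost 0
[col 2] JLNOY: children JL:{A,T}, NOY:{C} ∪→ {A,C,T}; cost 1
[col 3] JL: children J:{A}, L:{T} ∪→ {A,T}; cost 1
[col 3] NY: children N:{T}, Y:{G} ∪→ {G,T}; cost 1
[col 3] NOY: children NY:{G,T}, O:{G} ∩→ {G}; cost 0
[col 3] JLNOY: children JL:{A,T}, NOY:{G} ∪→ {A,G,T}; cost 1
per-site changes: [2, 2, 3, 3]; total = 10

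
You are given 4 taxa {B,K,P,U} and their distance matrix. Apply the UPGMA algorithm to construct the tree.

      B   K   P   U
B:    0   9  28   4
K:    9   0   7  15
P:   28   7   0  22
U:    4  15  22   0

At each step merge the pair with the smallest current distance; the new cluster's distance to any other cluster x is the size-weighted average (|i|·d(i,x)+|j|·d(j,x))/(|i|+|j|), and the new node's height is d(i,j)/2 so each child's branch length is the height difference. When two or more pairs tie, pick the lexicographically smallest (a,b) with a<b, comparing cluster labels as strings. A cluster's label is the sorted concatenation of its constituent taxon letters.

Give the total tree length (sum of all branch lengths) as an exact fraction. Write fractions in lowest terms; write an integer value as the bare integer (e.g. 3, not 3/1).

24

iteration 1: select B,U (d=4); attach at lengths (2, 2); label the merged cluster BU
  updated: d(BU,K)=12, d(BU,P)=25
iteration 2: select K,P (d=7); attach at lengths (7/2, 7/2); label the merged cluster KP
  updated: d(BU,KP)=37/2
iteration 3: select BU,KP (d=37/2); attach at lengths (29/4, 23/4); label the merged cluster BKPU
final tree: ((B:2,U:2):29/4,(K:7/2,P:7/2):23/4)
total length: 24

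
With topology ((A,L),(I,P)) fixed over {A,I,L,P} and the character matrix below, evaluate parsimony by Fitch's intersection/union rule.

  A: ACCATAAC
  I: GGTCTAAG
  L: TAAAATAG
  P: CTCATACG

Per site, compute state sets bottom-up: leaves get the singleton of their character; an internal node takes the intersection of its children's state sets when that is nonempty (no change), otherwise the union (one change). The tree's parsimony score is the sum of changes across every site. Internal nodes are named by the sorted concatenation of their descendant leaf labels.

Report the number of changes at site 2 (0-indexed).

AL@0: {A} ∪ {T} = {A,T} (union, +1)
IP@0: {G} ∪ {C} = {C,G} (union, +1)
AILP@0: {A,T} ∪ {C,G} = {A,C,G,T} (union, +1)
AL@1: {C} ∪ {A} = {A,C} (union, +1)
IP@1: {G} ∪ {T} = {G,T} (union, +1)
AILP@1: {A,C} ∪ {G,T} = {A,C,G,T} (union, +1)
AL@2: {C} ∪ {A} = {A,C} (union, +1)
IP@2: {T} ∪ {C} = {C,T} (union, +1)
AILP@2: {A,C} ∩ {C,T} = {C} (intersection, +0)
AL@3: {A} ∩ {A} = {A} (intersection, +0)
IP@3: {C} ∪ {A} = {A,C} (union, +1)
AILP@3: {A} ∩ {A,C} = {A} (intersection, +0)
AL@4: {T} ∪ {A} = {A,T} (union, +1)
IP@4: {T} ∩ {T} = {T} (intersection, +0)
AILP@4: {A,T} ∩ {T} = {T} (intersection, +0)
AL@5: {A} ∪ {T} = {A,T} (union, +1)
IP@5: {A} ∩ {A} = {A} (intersection, +0)
AILP@5: {A,T} ∩ {A} = {A} (intersection, +0)
AL@6: {A} ∩ {A} = {A} (intersection, +0)
IP@6: {A} ∪ {C} = {A,C} (union, +1)
AILP@6: {A} ∩ {A,C} = {A} (intersection, +0)
AL@7: {C} ∪ {G} = {C,G} (union, +1)
IP@7: {G} ∩ {G} = {G} (intersection, +0)
AILP@7: {C,G} ∩ {G} = {G} (intersection, +0)
per-site changes: [3, 3, 2, 1, 1, 1, 1, 1]; total = 13

2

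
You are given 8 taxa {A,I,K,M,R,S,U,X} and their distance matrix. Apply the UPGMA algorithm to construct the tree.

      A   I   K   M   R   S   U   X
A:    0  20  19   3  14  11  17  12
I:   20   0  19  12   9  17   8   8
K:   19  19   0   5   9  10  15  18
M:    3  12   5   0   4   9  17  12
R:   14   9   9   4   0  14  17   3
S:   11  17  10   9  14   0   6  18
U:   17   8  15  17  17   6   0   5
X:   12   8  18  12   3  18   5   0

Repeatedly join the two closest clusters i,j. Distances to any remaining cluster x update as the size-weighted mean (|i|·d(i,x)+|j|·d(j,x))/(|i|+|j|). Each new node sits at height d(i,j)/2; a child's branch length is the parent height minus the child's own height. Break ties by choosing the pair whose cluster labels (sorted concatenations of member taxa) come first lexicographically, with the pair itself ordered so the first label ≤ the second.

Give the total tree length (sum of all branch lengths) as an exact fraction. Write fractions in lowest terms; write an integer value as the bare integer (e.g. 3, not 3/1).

361/10

step 1: merge (A,M) at d=3; branch lengths A→3/2, M→3/2; new cluster AM
  updated: d(AM,I)=16, d(AM,K)=12, d(AM,R)=9, d(AM,S)=10, d(AM,U)=17, d(AM,X)=12
step 2: merge (R,X) at d=3; branch lengths R→3/2, X→3/2; new cluster RX
  updated: d(AM,RX)=21/2, d(I,RX)=17/2, d(K,RX)=27/2, d(RX,S)=16, d(RX,U)=11
step 3: merge (S,U) at d=6; branch lengths S→3, U→3; new cluster SU
  updated: d(AM,SU)=27/2, d(I,SU)=25/2, d(K,SU)=25/2, d(RX,SU)=27/2
step 4: merge (I,RX) at d=17/2; branch lengths I→17/4, RX→11/4; new cluster IRX
  updated: d(AM,IRX)=37/3, d(IRX,K)=46/3, d(IRX,SU)=79/6
step 5: merge (AM,K) at d=12; branch lengths AM→9/2, K→6; new cluster AKM
  updated: d(AKM,IRX)=40/3, d(AKM,SU)=79/6
step 6: merge (AKM,SU) at d=79/6; branch lengths AKM→7/12, SU→43/12; new cluster AKMSU
  updated: d(AKMSU,IRX)=199/15
step 7: merge (AKMSU,IRX) at d=199/15; branch lengths AKMSU→1/20, IRX→143/60; new cluster AIKMRSUX
final tree: ((((A:3/2,M:3/2):9/2,K:6):7/12,(S:3,U:3):43/12):1/20,(I:17/4,(R:3/2,X:3/2):11/4):143/60)
total length: 361/10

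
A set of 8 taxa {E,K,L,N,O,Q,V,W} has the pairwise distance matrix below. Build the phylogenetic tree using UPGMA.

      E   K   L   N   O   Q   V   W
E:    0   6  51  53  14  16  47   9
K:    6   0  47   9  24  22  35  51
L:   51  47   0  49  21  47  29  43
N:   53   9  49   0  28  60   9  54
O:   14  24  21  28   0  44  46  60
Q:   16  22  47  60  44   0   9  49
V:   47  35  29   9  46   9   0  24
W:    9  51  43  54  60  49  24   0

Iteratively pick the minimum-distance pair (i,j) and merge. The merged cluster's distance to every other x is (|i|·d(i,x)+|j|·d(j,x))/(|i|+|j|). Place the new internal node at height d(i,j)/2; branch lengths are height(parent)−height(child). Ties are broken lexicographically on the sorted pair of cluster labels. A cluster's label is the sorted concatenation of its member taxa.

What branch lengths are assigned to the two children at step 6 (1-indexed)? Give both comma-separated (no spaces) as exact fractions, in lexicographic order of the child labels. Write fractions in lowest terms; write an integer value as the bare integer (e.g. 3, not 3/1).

115/48,61/3

iteration 1: select E,K (d=6); attach at lengths (3, 3); label the merged cluster EK
  updated: d(EK,L)=49, d(EK,N)=31, d(EK,O)=19, d(EK,Q)=19, d(EK,V)=41, d(EK,W)=30
iteration 2: select N,V (d=9); attach at lengths (9/2, 9/2); label the merged cluster NV
  updated: d(EK,NV)=36, d(L,NV)=39, d(NV,O)=37, d(NV,Q)=69/2, d(NV,W)=39
iteration 3: select EK,O (d=19); attach at lengths (13/2, 19/2); label the merged cluster EKO
  updated: d(EKO,L)=119/3, d(EKO,NV)=109/3, d(EKO,Q)=82/3, d(EKO,W)=40
iteration 4: select EKO,Q (d=82/3); attach at lengths (25/6, 41/3); label the merged cluster EKOQ
  updated: d(EKOQ,L)=83/2, d(EKOQ,NV)=287/8, d(EKOQ,W)=169/4
iteration 5: select EKOQ,NV (d=287/8); attach at lengths (205/48, 215/16); label the merged cluster EKNOQV
  updated: d(EKNOQV,L)=122/3, d(EKNOQV,W)=247/6
iteration 6: select EKNOQV,L (d=122/3); attach at lengths (115/48, 61/3); label the merged cluster EKLNOQV
  updated: d(EKLNOQV,W)=290/7
iteration 7: select EKLNOQV,W (d=290/7); attach at lengths (8/21, 145/7); label the merged cluster EKLNOQVW
final tree: ((((((E:3,K:3):13/2,O:19/2):25/6,Q:41/3):205/48,(N:9/2,V:9/2):215/16):115/48,L:61/3):8/21,W:145/7)
total length: 12361/112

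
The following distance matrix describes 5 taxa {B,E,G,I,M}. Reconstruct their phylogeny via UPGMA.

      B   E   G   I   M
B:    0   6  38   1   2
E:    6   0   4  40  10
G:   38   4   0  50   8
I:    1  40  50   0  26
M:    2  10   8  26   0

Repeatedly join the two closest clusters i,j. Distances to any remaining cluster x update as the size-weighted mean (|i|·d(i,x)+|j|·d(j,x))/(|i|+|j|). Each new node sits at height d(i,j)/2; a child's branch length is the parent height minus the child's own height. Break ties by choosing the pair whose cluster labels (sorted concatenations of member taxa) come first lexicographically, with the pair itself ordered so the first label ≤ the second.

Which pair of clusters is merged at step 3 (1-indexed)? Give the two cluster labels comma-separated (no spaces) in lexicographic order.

step 1: merge (B,I) at d=1; branch lengths B→1/2, I→1/2; new cluster BI
  updated: d(BI,E)=23, d(BI,G)=44, d(BI,M)=14
step 2: merge (E,G) at d=4; branch lengths E→2, G→2; new cluster EG
  updated: d(BI,EG)=67/2, d(EG,M)=9
step 3: merge (EG,M) at d=9; branch lengths EG→5/2, M→9/2; new cluster EGM
  updated: d(BI,EGM)=27
step 4: merge (BI,EGM) at d=27; branch lengths BI→13, EGM→9; new cluster BEGIM
final tree: ((B:1/2,I:1/2):13,((E:2,G:2):5/2,M:9/2):9)
total length: 34

EG,M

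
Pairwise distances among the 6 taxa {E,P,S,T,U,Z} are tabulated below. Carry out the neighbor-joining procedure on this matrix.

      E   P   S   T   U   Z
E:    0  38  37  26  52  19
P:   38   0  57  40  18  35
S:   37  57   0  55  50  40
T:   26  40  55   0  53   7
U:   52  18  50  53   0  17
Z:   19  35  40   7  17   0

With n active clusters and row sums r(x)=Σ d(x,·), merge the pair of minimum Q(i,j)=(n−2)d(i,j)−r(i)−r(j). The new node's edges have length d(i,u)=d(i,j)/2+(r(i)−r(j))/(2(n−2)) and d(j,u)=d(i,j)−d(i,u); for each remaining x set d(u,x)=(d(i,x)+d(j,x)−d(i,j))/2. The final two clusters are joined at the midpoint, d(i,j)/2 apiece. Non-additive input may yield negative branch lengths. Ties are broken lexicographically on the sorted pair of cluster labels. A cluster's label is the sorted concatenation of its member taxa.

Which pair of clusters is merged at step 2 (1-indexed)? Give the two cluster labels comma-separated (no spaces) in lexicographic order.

step 1: merge (P,U) at d=18, Q=-306; branch lengths P→35/4, U→37/4; new cluster PU
  updated: d(E,PU)=36, d(PU,S)=89/2, d(PU,T)=75/2, d(PU,Z)=17
step 2: merge (T,Z) at d=7, Q=-375/2; branch lengths T→127/12, Z→-43/12; new cluster TZ
  updated: d(E,TZ)=19, d(PU,TZ)=95/4, d(S,TZ)=44
step 3: merge (E,S) at d=37, Q=-287/2; branch lengths E→81/8, S→215/8; new cluster ES
  updated: d(ES,PU)=87/4, d(ES,TZ)=13
step 4: merge (ES,PU) at d=87/4, Q=-117/2; branch lengths ES→11/2, PU→65/4; new cluster EPSU
  updated: d(EPSU,TZ)=15/2
step 5: merge (EPSU,TZ) at d=15/2; branch lengths EPSU→15/4, TZ→15/4; new cluster EPSTUZ
final tree: (((E:81/8,S:215/8):11/2,(P:35/4,U:37/4):65/4):15/4,(T:127/12,Z:-43/12):15/4)
total length: 365/4

T,Z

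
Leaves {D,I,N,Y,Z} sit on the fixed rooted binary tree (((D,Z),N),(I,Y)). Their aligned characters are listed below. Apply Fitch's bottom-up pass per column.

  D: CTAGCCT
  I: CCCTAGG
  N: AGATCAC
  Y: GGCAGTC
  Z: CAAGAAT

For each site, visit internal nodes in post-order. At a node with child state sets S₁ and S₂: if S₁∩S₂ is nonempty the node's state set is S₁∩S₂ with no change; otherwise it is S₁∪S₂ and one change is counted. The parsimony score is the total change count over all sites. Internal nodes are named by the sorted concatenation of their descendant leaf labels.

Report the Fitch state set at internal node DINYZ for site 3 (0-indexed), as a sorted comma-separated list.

DZ@0: {C} ∩ {C} = {C} (intersection, +0)
DNZ@0: {C} ∪ {A} = {A,C} (union, +1)
IY@0: {C} ∪ {G} = {C,G} (union, +1)
DINYZ@0: {A,C} ∩ {C,G} = {C} (intersection, +0)
DZ@1: {T} ∪ {A} = {A,T} (union, +1)
DNZ@1: {A,T} ∪ {G} = {A,G,T} (union, +1)
IY@1: {C} ∪ {G} = {C,G} (union, +1)
DINYZ@1: {A,G,T} ∩ {C,G} = {G} (intersection, +0)
DZ@2: {A} ∩ {A} = {A} (intersection, +0)
DNZ@2: {A} ∩ {A} = {A} (intersection, +0)
IY@2: {C} ∩ {C} = {C} (intersection, +0)
DINYZ@2: {A} ∪ {C} = {A,C} (union, +1)
DZ@3: {G} ∩ {G} = {G} (intersection, +0)
DNZ@3: {G} ∪ {T} = {G,T} (union, +1)
IY@3: {T} ∪ {A} = {A,T} (union, +1)
DINYZ@3: {G,T} ∩ {A,T} = {T} (intersection, +0)
DZ@4: {C} ∪ {A} = {A,C} (union, +1)
DNZ@4: {A,C} ∩ {C} = {C} (intersection, +0)
IY@4: {A} ∪ {G} = {A,G} (union, +1)
DINYZ@4: {C} ∪ {A,G} = {A,C,G} (union, +1)
DZ@5: {C} ∪ {A} = {A,C} (union, +1)
DNZ@5: {A,C} ∩ {A} = {A} (intersection, +0)
IY@5: {G} ∪ {T} = {G,T} (union, +1)
DINYZ@5: {A} ∪ {G,T} = {A,G,T} (union, +1)
DZ@6: {T} ∩ {T} = {T} (intersection, +0)
DNZ@6: {T} ∪ {C} = {C,T} (union, +1)
IY@6: {G} ∪ {C} = {C,G} (union, +1)
DINYZ@6: {C,T} ∩ {C,G} = {C} (intersection, +0)
per-site changes: [2, 3, 1, 2, 3, 3, 2]; total = 16

T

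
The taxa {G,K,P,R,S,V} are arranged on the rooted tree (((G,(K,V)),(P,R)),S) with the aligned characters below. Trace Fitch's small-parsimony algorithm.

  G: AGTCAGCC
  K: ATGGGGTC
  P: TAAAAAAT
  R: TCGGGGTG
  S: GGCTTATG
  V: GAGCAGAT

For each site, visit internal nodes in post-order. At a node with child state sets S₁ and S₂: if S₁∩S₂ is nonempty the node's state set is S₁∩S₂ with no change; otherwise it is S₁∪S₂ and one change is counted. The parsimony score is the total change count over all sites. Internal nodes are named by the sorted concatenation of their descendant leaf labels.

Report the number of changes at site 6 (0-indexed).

[col 0] KV: children K:{A}, V:{G} ∪→ {A,G}; cost 1
[col 0] GKV: children G:{A}, KV:{A,G} ∩→ {A}; cost 0
[col 0] PR: children P:{T}, R:{T} ∩→ {T}; cost 0
[col 0] GKPRV: children GKV:{A}, PR:{T} ∪→ {A,T}; cost 1
[col 0] GKPRSV: children GKPRV:{A,T}, S:{G} ∪→ {A,G,T}; cost 1
[col 1] KV: children K:{T}, V:{A} ∪→ {A,T}; cost 1
[col 1] GKV: children G:{G}, KV:{A,T} ∪→ {A,G,T}; cost 1
[col 1] PR: children P:{A}, R:{C} ∪→ {A,C}; cost 1
[col 1] GKPRV: children GKV:{A,G,T}, PR:{A,C} ∩→ {A}; cost 0
[col 1] GKPRSV: children GKPRV:{A}, S:{G} ∪→ {A,G}; cost 1
[col 2] KV: children K:{G}, V:{G} ∩→ {G}; cost 0
[col 2] GKV: children G:{T}, KV:{G} ∪→ {G,T}; cost 1
[col 2] PR: children P:{A}, R:{G} ∪→ {A,G}; cost 1
[col 2] GKPRV: children GKV:{G,T}, PR:{A,G} ∩→ {G}; cost 0
[col 2] GKPRSV: children GKPRV:{G}, S:{C} ∪→ {C,G}; cost 1
[col 3] KV: children K:{G}, V:{C} ∪→ {C,G}; cost 1
[col 3] GKV: children G:{C}, KV:{C,G} ∩→ {C}; cost 0
[col 3] PR: children P:{A}, R:{G} ∪→ {A,G}; cost 1
[col 3] GKPRV: children GKV:{C}, PR:{A,G} ∪→ {A,C,G}; cost 1
[col 3] GKPRSV: children GKPRV:{A,C,G}, S:{T} ∪→ {A,C,G,T}; cost 1
[col 4] KV: children K:{G}, V:{A} ∪→ {A,G}; cost 1
[col 4] GKV: children G:{A}, KV:{A,G} ∩→ {A}; cost 0
[col 4] PR: children P:{A}, R:{G} ∪→ {A,G}; cost 1
[col 4] GKPRV: children GKV:{A}, PR:{A,G} ∩→ {A}; cost 0
[col 4] GKPRSV: children GKPRV:{A}, S:{T} ∪→ {A,T}; cost 1
[col 5] KV: children K:{G}, V:{G} ∩→ {G}; cost 0
[col 5] GKV: children G:{G}, KV:{G} ∩→ {G}; cost 0
[col 5] PR: children P:{A}, R:{G} ∪→ {A,G}; cost 1
[col 5] GKPRV: children GKV:{G}, PR:{A,G} ∩→ {G}; cost 0
[col 5] GKPRSV: children GKPRV:{G}, S:{A} ∪→ {A,G}; cost 1
[col 6] KV: children K:{T}, V:{A} ∪→ {A,T}; cost 1
[col 6] GKV: children G:{C}, KV:{A,T} ∪→ {A,C,T}; cost 1
[col 6] PR: children P:{A}, R:{T} ∪→ {A,T}; cost 1
[col 6] GKPRV: children GKV:{A,C,T}, PR:{A,T} ∩→ {A,T}; cost 0
[col 6] GKPRSV: children GKPRV:{A,T}, S:{T} ∩→ {T}; cost 0
[col 7] KV: children K:{C}, V:{T} ∪→ {C,T}; cost 1
[col 7] GKV: children G:{C}, KV:{C,T} ∩→ {C}; cost 0
[col 7] PR: children P:{T}, R:{G} ∪→ {G,T}; cost 1
[col 7] GKPRV: children GKV:{C}, PR:{G,T} ∪→ {C,G,T}; cost 1
[col 7] GKPRSV: children GKPRV:{C,G,T}, S:{G} ∩→ {G}; cost 0
per-site changes: [3, 4, 3, 4, 3, 2, 3, 3]; total = 25

3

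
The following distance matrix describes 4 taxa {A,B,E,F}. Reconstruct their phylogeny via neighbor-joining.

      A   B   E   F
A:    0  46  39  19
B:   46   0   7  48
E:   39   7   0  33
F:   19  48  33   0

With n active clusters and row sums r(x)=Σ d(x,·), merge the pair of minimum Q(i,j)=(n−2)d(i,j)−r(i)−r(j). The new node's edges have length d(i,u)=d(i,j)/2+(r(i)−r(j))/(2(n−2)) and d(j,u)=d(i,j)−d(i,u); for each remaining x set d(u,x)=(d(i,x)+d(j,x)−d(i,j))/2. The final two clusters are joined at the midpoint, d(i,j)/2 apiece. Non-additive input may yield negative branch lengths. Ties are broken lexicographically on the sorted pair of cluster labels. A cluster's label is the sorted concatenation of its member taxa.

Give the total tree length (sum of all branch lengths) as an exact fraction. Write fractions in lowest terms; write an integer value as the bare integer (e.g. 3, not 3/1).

109/2

step 1: merge (A,F) at d=19, Q=-166; branch lengths A→21/2, F→17/2; new cluster AF
  updated: d(AF,B)=75/2, d(AF,E)=53/2
step 2: merge (AF,B) at d=75/2, Q=-71; branch lengths AF→57/2, B→9; new cluster ABF
  updated: d(ABF,E)=-2
step 3: merge (ABF,E) at d=-2; branch lengths ABF→-1, E→-1; new cluster ABEF
final tree: (((A:21/2,F:17/2):57/2,B:9):-1,E:-1)
total length: 109/2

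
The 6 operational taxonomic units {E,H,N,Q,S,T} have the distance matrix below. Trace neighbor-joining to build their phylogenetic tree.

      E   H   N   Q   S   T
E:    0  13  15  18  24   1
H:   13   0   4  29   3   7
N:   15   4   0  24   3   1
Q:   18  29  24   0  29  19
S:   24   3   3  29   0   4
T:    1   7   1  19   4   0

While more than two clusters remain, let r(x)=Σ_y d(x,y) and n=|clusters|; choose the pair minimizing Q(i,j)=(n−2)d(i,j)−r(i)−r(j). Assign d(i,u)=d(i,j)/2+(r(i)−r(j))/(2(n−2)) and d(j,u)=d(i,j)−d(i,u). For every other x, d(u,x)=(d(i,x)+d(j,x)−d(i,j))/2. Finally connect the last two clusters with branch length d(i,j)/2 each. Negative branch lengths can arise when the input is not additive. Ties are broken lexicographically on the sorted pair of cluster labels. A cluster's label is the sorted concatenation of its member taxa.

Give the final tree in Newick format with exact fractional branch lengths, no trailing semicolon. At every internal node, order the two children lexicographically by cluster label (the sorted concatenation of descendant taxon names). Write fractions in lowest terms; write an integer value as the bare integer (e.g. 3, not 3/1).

(((((E:3,Q:15):31/6,T:-25/6):91/16,N:-7/16):39/16,H:23/16):25/32,S:25/32)

iteration 1: select E,Q (d=18, Q=-118); attach at lengths (3, 15); label the merged cluster EQ
  updated: d(EQ,H)=12, d(EQ,N)=21/2, d(EQ,S)=35/2, d(EQ,T)=1
iteration 2: select EQ,T (d=1, Q=-51); attach at lengths (31/6, -25/6); label the merged cluster EQT
  updated: d(EQT,H)=9, d(EQT,N)=21/4, d(EQT,S)=41/4
iteration 3: select EQT,N (d=21/4, Q=-105/4); attach at lengths (91/16, -7/16); label the merged cluster ENQT
  updated: d(ENQT,H)=31/8, d(ENQT,S)=4
iteration 4: select ENQT,H (d=31/8, Q=-87/8); attach at lengths (39/16, 23/16); label the merged cluster EHNQT
  updated: d(EHNQT,S)=25/16
iteration 5: select EHNQT,S (d=25/16); attach at lengths (25/32, 25/32); label the merged cluster EHNQST
final tree: (((((E:3,Q:15):31/6,T:-25/6):91/16,N:-7/16):39/16,H:23/16):25/32,S:25/32)
total length: 475/16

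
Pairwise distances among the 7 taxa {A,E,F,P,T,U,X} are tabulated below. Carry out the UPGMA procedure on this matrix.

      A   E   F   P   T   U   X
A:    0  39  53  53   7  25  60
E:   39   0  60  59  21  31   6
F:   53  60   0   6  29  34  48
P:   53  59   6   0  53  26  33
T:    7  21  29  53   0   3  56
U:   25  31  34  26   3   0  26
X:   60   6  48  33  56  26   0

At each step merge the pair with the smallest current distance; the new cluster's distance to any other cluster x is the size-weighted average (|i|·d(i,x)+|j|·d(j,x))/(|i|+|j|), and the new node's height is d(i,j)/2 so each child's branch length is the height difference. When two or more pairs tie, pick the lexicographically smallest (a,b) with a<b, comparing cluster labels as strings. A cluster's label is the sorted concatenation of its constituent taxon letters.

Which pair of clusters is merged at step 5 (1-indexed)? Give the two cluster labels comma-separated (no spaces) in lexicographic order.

iteration 1: select T,U (d=3); attach at lengths (3/2, 3/2); label the merged cluster TU
  updated: d(A,TU)=16, d(E,TU)=26, d(F,TU)=63/2, d(P,TU)=79/2, d(TU,X)=41
iteration 2: select E,X (d=6); attach at lengths (3, 3); label the merged cluster EX
  updated: d(A,EX)=99/2, d(EX,F)=54, d(EX,P)=46, d(EX,TU)=67/2
iteration 3: select F,P (d=6); attach at lengths (3, 3); label the merged cluster FP
  updated: d(A,FP)=53, d(EX,FP)=50, d(FP,TU)=71/2
iteration 4: select A,TU (d=16); attach at lengths (8, 13/2); label the merged cluster ATU
  updated: d(ATU,EX)=233/6, d(ATU,FP)=124/3
iteration 5: select ATU,EX (d=233/6); attach at lengths (137/12, 197/12); label the merged cluster AETUX
  updated: d(AETUX,FP)=224/5
iteration 6: select AETUX,FP (d=224/5); attach at lengths (179/60, 97/5); label the merged cluster AEFPTUX
final tree: (((A:8,(T:3/2,U:3/2):13/2):137/12,(E:3,X:3):197/12):179/60,(F:3,P:3):97/5)
total length: 4783/60

ATU,EX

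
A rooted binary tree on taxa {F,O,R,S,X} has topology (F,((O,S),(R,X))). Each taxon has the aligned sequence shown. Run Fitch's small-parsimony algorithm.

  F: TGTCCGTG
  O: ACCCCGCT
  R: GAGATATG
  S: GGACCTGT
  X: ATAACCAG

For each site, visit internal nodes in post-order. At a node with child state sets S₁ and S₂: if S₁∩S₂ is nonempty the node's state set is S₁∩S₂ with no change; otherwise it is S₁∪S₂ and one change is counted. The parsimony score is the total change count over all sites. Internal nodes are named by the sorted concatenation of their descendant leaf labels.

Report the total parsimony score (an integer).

18

[col 0] OS: children O:{A}, S:{G} ∪→ {A,G}; cost 1
[col 0] RX: children R:{G}, X:{A} ∪→ {A,G}; cost 1
[col 0] ORSX: children OS:{A,G}, RX:{A,G} ∩→ {A,G}; cost 0
[col 0] FORSX: children F:{T}, ORSX:{A,G} ∪→ {A,G,T}; cost 1
[col 1] OS: children O:{C}, S:{G} ∪→ {C,G}; cost 1
[col 1] RX: children R:{A}, X:{T} ∪→ {A,T}; cost 1
[col 1] ORSX: children OS:{C,G}, RX:{A,T} ∪→ {A,C,G,T}; cost 1
[col 1] FORSX: children F:{G}, ORSX:{A,C,G,T} ∩→ {G}; cost 0
[col 2] OS: children O:{C}, S:{A} ∪→ {A,C}; cost 1
[col 2] RX: children R:{G}, X:{A} ∪→ {A,G}; cost 1
[col 2] ORSX: children OS:{A,C}, RX:{A,G} ∩→ {A}; cost 0
[col 2] FORSX: children F:{T}, ORSX:{A} ∪→ {A,T}; cost 1
[col 3] OS: children O:{C}, S:{C} ∩→ {C}; cost 0
[col 3] RX: children R:{A}, X:{A} ∩→ {A}; cost 0
[col 3] ORSX: children OS:{C}, RX:{A} ∪→ {A,C}; cost 1
[col 3] FORSX: children F:{C}, ORSX:{A,C} ∩→ {C}; cost 0
[col 4] OS: children O:{C}, S:{C} ∩→ {C}; cost 0
[col 4] RX: children R:{T}, X:{C} ∪→ {C,T}; cost 1
[col 4] ORSX: children OS:{C}, RX:{C,T} ∩→ {C}; cost 0
[col 4] FORSX: children F:{C}, ORSX:{C} ∩→ {C}; cost 0
[col 5] OS: children O:{G}, S:{T} ∪→ {G,T}; cost 1
[col 5] RX: children R:{A}, X:{C} ∪→ {A,C}; cost 1
[col 5] ORSX: children OS:{G,T}, RX:{A,C} ∪→ {A,C,G,T}; cost 1
[col 5] FORSX: children F:{G}, ORSX:{A,C,G,T} ∩→ {G}; cost 0
[col 6] OS: children O:{C}, S:{G} ∪→ {C,G}; cost 1
[col 6] RX: children R:{T}, X:{A} ∪→ {A,T}; cost 1
[col 6] ORSX: children OS:{C,G}, RX:{A,T} ∪→ {A,C,G,T}; cost 1
[col 6] FORSX: children F:{T}, ORSX:{A,C,G,T} ∩→ {T}; cost 0
[col 7] OS: children O:{T}, S:{T} ∩→ {T}; cost 0
[col 7] RX: children R:{G}, X:{G} ∩→ {G}; cost 0
[col 7] ORSX: children OS:{T}, RX:{G} ∪→ {G,T}; cost 1
[col 7] FORSX: children F:{G}, ORSX:{G,T} ∩→ {G}; cost 0
per-site changes: [3, 3, 3, 1, 1, 3, 3, 1]; total = 18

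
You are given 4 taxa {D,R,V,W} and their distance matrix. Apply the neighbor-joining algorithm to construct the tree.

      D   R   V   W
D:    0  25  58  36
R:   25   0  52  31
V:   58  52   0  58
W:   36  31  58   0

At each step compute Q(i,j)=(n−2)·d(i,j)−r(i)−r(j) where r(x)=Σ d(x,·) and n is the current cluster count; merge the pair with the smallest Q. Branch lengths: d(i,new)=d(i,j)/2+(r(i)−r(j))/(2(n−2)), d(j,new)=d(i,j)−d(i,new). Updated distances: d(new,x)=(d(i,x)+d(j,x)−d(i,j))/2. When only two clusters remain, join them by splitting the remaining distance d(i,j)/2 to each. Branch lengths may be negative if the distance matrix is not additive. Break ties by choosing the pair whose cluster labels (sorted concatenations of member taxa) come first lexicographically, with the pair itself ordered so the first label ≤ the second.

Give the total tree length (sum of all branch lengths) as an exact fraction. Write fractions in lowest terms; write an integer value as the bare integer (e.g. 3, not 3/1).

iteration 1: select D,R (d=25, Q=-177); attach at lengths (61/4, 39/4); label the merged cluster DR
  updated: d(DR,V)=85/2, d(DR,W)=21
iteration 2: select DR,V (d=85/2, Q=-243/2); attach at lengths (11/4, 159/4); label the merged cluster DRV
  updated: d(DRV,W)=73/4
iteration 3: select DRV,W (d=73/4); attach at lengths (73/8, 73/8); label the merged cluster DRVW
final tree: (((D:61/4,R:39/4):11/4,V:159/4):73/8,W:73/8)
total length: 343/4

343/4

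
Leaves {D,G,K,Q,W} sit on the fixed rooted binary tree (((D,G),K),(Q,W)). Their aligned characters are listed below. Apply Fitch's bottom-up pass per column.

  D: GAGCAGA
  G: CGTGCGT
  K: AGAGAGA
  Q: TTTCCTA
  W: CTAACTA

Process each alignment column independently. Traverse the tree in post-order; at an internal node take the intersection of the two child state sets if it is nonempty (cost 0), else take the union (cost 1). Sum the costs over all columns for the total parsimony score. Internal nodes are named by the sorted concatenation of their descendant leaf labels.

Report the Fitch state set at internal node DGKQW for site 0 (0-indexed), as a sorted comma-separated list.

DG@0: {G} ∪ {C} = {C,G} (union, +1)
DGK@0: {C,G} ∪ {A} = {A,C,G} (union, +1)
QW@0: {T} ∪ {C} = {C,T} (union, +1)
DGKQW@0: {A,C,G} ∩ {C,T} = {C} (intersection, +0)
DG@1: {A} ∪ {G} = {A,G} (union, +1)
DGK@1: {A,G} ∩ {G} = {G} (intersection, +0)
QW@1: {T} ∩ {T} = {T} (intersection, +0)
DGKQW@1: {G} ∪ {T} = {G,T} (union, +1)
DG@2: {G} ∪ {T} = {G,T} (union, +1)
DGK@2: {G,T} ∪ {A} = {A,G,T} (union, +1)
QW@2: {T} ∪ {A} = {A,T} (union, +1)
DGKQW@2: {A,G,T} ∩ {A,T} = {A,T} (intersection, +0)
DG@3: {C} ∪ {G} = {C,G} (union, +1)
DGK@3: {C,G} ∩ {G} = {G} (intersection, +0)
QW@3: {C} ∪ {A} = {A,C} (union, +1)
DGKQW@3: {G} ∪ {A,C} = {A,C,G} (union, +1)
DG@4: {A} ∪ {C} = {A,C} (union, +1)
DGK@4: {A,C} ∩ {A} = {A} (intersection, +0)
QW@4: {C} ∩ {C} = {C} (intersection, +0)
DGKQW@4: {A} ∪ {C} = {A,C} (union, +1)
DG@5: {G} ∩ {G} = {G} (intersection, +0)
DGK@5: {G} ∩ {G} = {G} (intersection, +0)
QW@5: {T} ∩ {T} = {T} (intersection, +0)
DGKQW@5: {G} ∪ {T} = {G,T} (union, +1)
DG@6: {A} ∪ {T} = {A,T} (union, +1)
DGK@6: {A,T} ∩ {A} = {A} (intersection, +0)
QW@6: {A} ∩ {A} = {A} (intersection, +0)
DGKQW@6: {A} ∩ {A} = {A} (intersection, +0)
per-site changes: [3, 2, 3, 3, 2, 1, 1]; total = 15

C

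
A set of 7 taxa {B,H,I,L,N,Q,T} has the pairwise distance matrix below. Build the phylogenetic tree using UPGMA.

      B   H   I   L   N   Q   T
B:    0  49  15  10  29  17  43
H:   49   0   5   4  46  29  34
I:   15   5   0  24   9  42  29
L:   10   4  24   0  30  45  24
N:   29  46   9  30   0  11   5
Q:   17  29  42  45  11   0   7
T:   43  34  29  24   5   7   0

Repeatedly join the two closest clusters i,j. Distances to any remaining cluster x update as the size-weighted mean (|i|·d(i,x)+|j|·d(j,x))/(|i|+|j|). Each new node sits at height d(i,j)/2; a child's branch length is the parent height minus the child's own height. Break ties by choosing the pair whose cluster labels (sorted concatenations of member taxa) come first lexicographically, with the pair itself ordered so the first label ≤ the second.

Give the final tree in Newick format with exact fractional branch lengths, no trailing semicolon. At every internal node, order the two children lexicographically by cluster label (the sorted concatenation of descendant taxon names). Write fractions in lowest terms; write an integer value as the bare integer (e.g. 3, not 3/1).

((B:37/3,((H:2,L:2):21/4,I:29/4):61/12):27/8,((N:5/2,T:5/2):2,Q:9/2):269/24)

iteration 1: select H,L (d=4); attach at lengths (2, 2); label the merged cluster HL
  updated: d(B,HL)=59/2, d(HL,I)=29/2, d(HL,N)=38, d(HL,Q)=37, d(HL,T)=29
iteration 2: select N,T (d=5); attach at lengths (5/2, 5/2); label the merged cluster NT
  updated: d(B,NT)=36, d(HL,NT)=67/2, d(I,NT)=19, d(NT,Q)=9
iteration 3: select NT,Q (d=9); attach at lengths (2, 9/2); label the merged cluster NQT
  updated: d(B,NQT)=89/3, d(HL,NQT)=104/3, d(I,NQT)=80/3
iteration 4: select HL,I (d=29/2); attach at lengths (21/4, 29/4); label the merged cluster HIL
  updated: d(B,HIL)=74/3, d(HIL,NQT)=32
iteration 5: select B,HIL (d=74/3); attach at lengths (37/3, 61/12); label the merged cluster BHIL
  updated: d(BHIL,NQT)=377/12
iteration 6: select BHIL,NQT (d=377/12); attach at lengths (27/8, 269/24); label the merged cluster BHILNQT
final tree: ((B:37/3,((H:2,L:2):21/4,I:29/4):61/12):27/8,((N:5/2,T:5/2):2,Q:9/2):269/24)
total length: 60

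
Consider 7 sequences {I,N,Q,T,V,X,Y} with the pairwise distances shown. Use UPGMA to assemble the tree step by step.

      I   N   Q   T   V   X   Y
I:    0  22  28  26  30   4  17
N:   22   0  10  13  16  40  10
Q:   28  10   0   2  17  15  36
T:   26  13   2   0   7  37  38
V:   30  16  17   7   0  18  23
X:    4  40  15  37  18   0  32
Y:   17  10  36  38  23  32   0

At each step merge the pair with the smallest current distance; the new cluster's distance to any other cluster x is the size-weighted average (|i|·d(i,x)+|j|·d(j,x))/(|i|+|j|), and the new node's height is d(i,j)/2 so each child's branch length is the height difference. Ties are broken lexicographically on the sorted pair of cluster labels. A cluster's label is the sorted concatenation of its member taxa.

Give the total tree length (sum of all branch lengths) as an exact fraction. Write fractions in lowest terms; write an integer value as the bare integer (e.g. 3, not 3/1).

step 1: merge (Q,T) at d=2; branch lengths Q→1, T→1; new cluster QT
  updated: d(I,QT)=27, d(N,QT)=23/2, d(QT,V)=12, d(QT,X)=26, d(QT,Y)=37
step 2: merge (I,X) at d=4; branch lengths I→2, X→2; new cluster IX
  updated: d(IX,N)=31, d(IX,QT)=53/2, d(IX,V)=24, d(IX,Y)=49/2
step 3: merge (N,Y) at d=10; branch lengths N→5, Y→5; new cluster NY
  updated: d(IX,NY)=111/4, d(NY,QT)=97/4, d(NY,V)=39/2
step 4: merge (QT,V) at d=12; branch lengths QT→5, V→6; new cluster QTV
  updated: d(IX,QTV)=77/3, d(NY,QTV)=68/3
step 5: merge (NY,QTV) at d=68/3; branch lengths NY→19/3, QTV→16/3; new cluster NQTVY
  updated: d(IX,NQTVY)=53/2
step 6: merge (IX,NQTVY) at d=53/2; branch lengths IX→45/4, NQTVY→23/12; new cluster INQTVXY
final tree: ((I:2,X:2):45/4,((N:5,Y:5):19/3,((Q:1,T:1):5,V:6):16/3):23/12)
total length: 311/6

311/6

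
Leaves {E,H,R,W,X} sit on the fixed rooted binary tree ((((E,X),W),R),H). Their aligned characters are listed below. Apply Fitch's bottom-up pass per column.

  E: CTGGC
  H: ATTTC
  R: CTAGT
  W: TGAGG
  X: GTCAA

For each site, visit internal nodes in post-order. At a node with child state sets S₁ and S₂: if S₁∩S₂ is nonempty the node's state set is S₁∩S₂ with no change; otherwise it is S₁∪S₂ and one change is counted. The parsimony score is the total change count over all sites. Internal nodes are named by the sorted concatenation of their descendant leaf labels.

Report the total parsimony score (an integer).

[col 0] EX: children E:{C}, X:{G} ∪→ {C,G}; cost 1
[col 0] EWX: children EX:{C,G}, W:{T} ∪→ {C,G,T}; cost 1
[col 0] ERWX: children EWX:{C,G,T}, R:{C} ∩→ {C}; cost 0
[col 0] EHRWX: children ERWX:{C}, H:{A} ∪→ {A,C}; cost 1
[col 1] EX: children E:{T}, X:{T} ∩→ {T}; cost 0
[col 1] EWX: children EX:{T}, W:{G} ∪→ {G,T}; cost 1
[col 1] ERWX: children EWX:{G,T}, R:{T} ∩→ {T}; cost 0
[col 1] EHRWX: children ERWX:{T}, H:{T} ∩→ {T}; cost 0
[col 2] EX: children E:{G}, X:{C} ∪→ {C,G}; cost 1
[col 2] EWX: children EX:{C,G}, W:{A} ∪→ {A,C,G}; cost 1
[col 2] ERWX: children EWX:{A,C,G}, R:{A} ∩→ {A}; cost 0
[col 2] EHRWX: children ERWX:{A}, H:{T} ∪→ {A,T}; cost 1
[col 3] EX: children E:{G}, X:{A} ∪→ {A,G}; cost 1
[col 3] EWX: children EX:{A,G}, W:{G} ∩→ {G}; cost 0
[col 3] ERWX: children EWX:{G}, R:{G} ∩→ {G}; cost 0
[col 3] EHRWX: children ERWX:{G}, H:{T} ∪→ {G,T}; cost 1
[col 4] EX: children E:{C}, X:{A} ∪→ {A,C}; cost 1
[col 4] EWX: children EX:{A,C}, W:{G} ∪→ {A,C,G}; cost 1
[col 4] ERWX: children EWX:{A,C,G}, R:{T} ∪→ {A,C,G,T}; cost 1
[col 4] EHRWX: children ERWX:{A,C,G,T}, H:{C} ∩→ {C}; cost 0
per-site changes: [3, 1, 3, 2, 3]; total = 12

12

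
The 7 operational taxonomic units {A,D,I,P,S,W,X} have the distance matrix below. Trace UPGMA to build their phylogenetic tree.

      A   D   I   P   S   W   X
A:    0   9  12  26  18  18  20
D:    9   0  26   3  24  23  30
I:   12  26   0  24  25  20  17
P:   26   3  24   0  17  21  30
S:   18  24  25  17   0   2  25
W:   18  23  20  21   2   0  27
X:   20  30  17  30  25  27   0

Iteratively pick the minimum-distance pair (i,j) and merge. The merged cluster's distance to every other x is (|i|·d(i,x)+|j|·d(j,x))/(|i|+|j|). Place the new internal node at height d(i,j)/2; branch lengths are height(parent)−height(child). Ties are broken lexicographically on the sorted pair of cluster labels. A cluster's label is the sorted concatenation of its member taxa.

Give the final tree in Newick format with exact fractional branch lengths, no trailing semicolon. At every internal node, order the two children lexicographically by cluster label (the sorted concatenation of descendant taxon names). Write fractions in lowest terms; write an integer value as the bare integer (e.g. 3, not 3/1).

step 1: merge (S,W) at d=2; branch lengths S→1, W→1; new cluster SW
  updated: d(A,SW)=18, d(D,SW)=47/2, d(I,SW)=45/2, d(P,SW)=19, d(SW,X)=26
step 2: merge (D,P) at d=3; branch lengths D→3/2, P→3/2; new cluster DP
  updated: d(A,DP)=35/2, d(DP,I)=25, d(DP,SW)=85/4, d(DP,X)=30
step 3: merge (A,I) at d=12; branch lengths A→6, I→6; new cluster AI
  updated: d(AI,DP)=85/4, d(AI,SW)=81/4, d(AI,X)=37/2
step 4: merge (AI,X) at d=37/2; branch lengths AI→13/4, X→37/4; new cluster AIX
  updated: d(AIX,DP)=145/6, d(AIX,SW)=133/6
step 5: merge (DP,SW) at d=85/4; branch lengths DP→73/8, SW→77/8; new cluster DPSW
  updated: d(AIX,DPSW)=139/6
step 6: merge (AIX,DPSW) at d=139/6; branch lengths AIX→7/3, DPSW→23/24; new cluster ADIPSWX
final tree: (((A:6,I:6):13/4,X:37/4):7/3,((D:3/2,P:3/2):73/8,(S:1,W:1):77/8):23/24)
total length: 1237/24

(((A:6,I:6):13/4,X:37/4):7/3,((D:3/2,P:3/2):73/8,(S:1,W:1):77/8):23/24)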